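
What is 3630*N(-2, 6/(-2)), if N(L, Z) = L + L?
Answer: -14520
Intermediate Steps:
N(L, Z) = 2*L
3630*N(-2, 6/(-2)) = 3630*(2*(-2)) = 3630*(-4) = -14520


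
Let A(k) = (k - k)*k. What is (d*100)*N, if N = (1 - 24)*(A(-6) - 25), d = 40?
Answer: 2300000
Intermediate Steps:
A(k) = 0 (A(k) = 0*k = 0)
N = 575 (N = (1 - 24)*(0 - 25) = -23*(-25) = 575)
(d*100)*N = (40*100)*575 = 4000*575 = 2300000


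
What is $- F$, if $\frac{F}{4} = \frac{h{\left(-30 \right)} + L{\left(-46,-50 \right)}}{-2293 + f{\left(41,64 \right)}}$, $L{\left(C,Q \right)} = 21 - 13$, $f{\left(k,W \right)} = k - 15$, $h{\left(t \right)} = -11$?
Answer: $- \frac{12}{2267} \approx -0.0052933$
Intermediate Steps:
$f{\left(k,W \right)} = -15 + k$ ($f{\left(k,W \right)} = k - 15 = -15 + k$)
$L{\left(C,Q \right)} = 8$
$F = \frac{12}{2267}$ ($F = 4 \frac{-11 + 8}{-2293 + \left(-15 + 41\right)} = 4 \left(- \frac{3}{-2293 + 26}\right) = 4 \left(- \frac{3}{-2267}\right) = 4 \left(\left(-3\right) \left(- \frac{1}{2267}\right)\right) = 4 \cdot \frac{3}{2267} = \frac{12}{2267} \approx 0.0052933$)
$- F = \left(-1\right) \frac{12}{2267} = - \frac{12}{2267}$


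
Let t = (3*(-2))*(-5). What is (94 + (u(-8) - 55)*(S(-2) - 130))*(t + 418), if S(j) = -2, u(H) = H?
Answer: 3767680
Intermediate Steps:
t = 30 (t = -6*(-5) = 30)
(94 + (u(-8) - 55)*(S(-2) - 130))*(t + 418) = (94 + (-8 - 55)*(-2 - 130))*(30 + 418) = (94 - 63*(-132))*448 = (94 + 8316)*448 = 8410*448 = 3767680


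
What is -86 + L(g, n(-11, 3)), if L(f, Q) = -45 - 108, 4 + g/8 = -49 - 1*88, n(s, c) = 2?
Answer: -239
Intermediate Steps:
g = -1128 (g = -32 + 8*(-49 - 1*88) = -32 + 8*(-49 - 88) = -32 + 8*(-137) = -32 - 1096 = -1128)
L(f, Q) = -153
-86 + L(g, n(-11, 3)) = -86 - 153 = -239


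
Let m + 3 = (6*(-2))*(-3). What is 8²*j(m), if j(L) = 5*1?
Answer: 320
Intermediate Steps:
m = 33 (m = -3 + (6*(-2))*(-3) = -3 - 12*(-3) = -3 + 36 = 33)
j(L) = 5
8²*j(m) = 8²*5 = 64*5 = 320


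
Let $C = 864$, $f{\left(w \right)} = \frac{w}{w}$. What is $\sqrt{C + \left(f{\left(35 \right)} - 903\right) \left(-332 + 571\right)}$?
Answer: $i \sqrt{214714} \approx 463.37 i$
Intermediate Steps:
$f{\left(w \right)} = 1$
$\sqrt{C + \left(f{\left(35 \right)} - 903\right) \left(-332 + 571\right)} = \sqrt{864 + \left(1 - 903\right) \left(-332 + 571\right)} = \sqrt{864 - 215578} = \sqrt{-214714} = i \sqrt{214714}$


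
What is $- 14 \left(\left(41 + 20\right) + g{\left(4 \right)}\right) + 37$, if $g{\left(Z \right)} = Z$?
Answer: $-873$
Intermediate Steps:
$- 14 \left(\left(41 + 20\right) + g{\left(4 \right)}\right) + 37 = - 14 \left(\left(41 + 20\right) + 4\right) + 37 = - 14 \left(61 + 4\right) + 37 = \left(-14\right) 65 + 37 = -910 + 37 = -873$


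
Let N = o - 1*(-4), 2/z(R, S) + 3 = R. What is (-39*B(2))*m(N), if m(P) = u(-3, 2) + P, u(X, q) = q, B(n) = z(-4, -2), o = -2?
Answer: 312/7 ≈ 44.571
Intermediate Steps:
z(R, S) = 2/(-3 + R)
B(n) = -2/7 (B(n) = 2/(-3 - 4) = 2/(-7) = 2*(-⅐) = -2/7)
N = 2 (N = -2 - 1*(-4) = -2 + 4 = 2)
m(P) = 2 + P
(-39*B(2))*m(N) = (-39*(-2/7))*(2 + 2) = (78/7)*4 = 312/7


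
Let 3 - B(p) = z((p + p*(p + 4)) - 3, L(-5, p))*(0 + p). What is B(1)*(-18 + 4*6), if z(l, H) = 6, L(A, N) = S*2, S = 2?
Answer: -18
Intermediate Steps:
L(A, N) = 4 (L(A, N) = 2*2 = 4)
B(p) = 3 - 6*p (B(p) = 3 - 6*(0 + p) = 3 - 6*p)
B(1)*(-18 + 4*6) = (3 - 6*1)*(-18 + 4*6) = (3 - 6)*(-18 + 24) = -3*6 = -18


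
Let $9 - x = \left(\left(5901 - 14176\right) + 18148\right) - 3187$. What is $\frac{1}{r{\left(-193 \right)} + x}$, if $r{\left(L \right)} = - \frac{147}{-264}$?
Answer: $- \frac{88}{587527} \approx -0.00014978$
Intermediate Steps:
$r{\left(L \right)} = \frac{49}{88}$ ($r{\left(L \right)} = \left(-147\right) \left(- \frac{1}{264}\right) = \frac{49}{88}$)
$x = -6677$ ($x = 9 - \left(\left(\left(5901 - 14176\right) + 18148\right) - 3187\right) = 9 - \left(\left(-8275 + 18148\right) - 3187\right) = 9 - \left(9873 - 3187\right) = 9 - 6686 = -6677$)
$\frac{1}{r{\left(-193 \right)} + x} = \frac{1}{\frac{49}{88} - 6677} = \frac{1}{- \frac{587527}{88}} = - \frac{88}{587527}$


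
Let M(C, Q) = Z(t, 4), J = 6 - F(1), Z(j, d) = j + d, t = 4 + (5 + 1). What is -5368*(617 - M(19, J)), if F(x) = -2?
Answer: -3236904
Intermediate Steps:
t = 10 (t = 4 + 6 = 10)
Z(j, d) = d + j
J = 8 (J = 6 - 1*(-2) = 6 + 2 = 8)
M(C, Q) = 14 (M(C, Q) = 4 + 10 = 14)
-5368*(617 - M(19, J)) = -5368*(617 - 1*14) = -5368*(617 - 14) = -5368*603 = -3236904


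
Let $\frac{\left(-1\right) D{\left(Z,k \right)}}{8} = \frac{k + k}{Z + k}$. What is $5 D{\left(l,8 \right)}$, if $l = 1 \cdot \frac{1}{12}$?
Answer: $- \frac{7680}{97} \approx -79.175$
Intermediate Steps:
$l = \frac{1}{12}$ ($l = 1 \cdot \frac{1}{12} = \frac{1}{12} \approx 0.083333$)
$D{\left(Z,k \right)} = - \frac{16 k}{Z + k}$ ($D{\left(Z,k \right)} = - 8 \frac{k + k}{Z + k} = - 8 \frac{2 k}{Z + k} = - \frac{16 k}{Z + k}$)
$5 D{\left(l,8 \right)} = 5 \left(\left(-16\right) 8 \frac{1}{\frac{1}{12} + 8}\right) = 5 \left(\left(-16\right) 8 \frac{1}{\frac{97}{12}}\right) = 5 \left(\left(-16\right) 8 \cdot \frac{12}{97}\right) = 5 \left(- \frac{1536}{97}\right) = - \frac{7680}{97}$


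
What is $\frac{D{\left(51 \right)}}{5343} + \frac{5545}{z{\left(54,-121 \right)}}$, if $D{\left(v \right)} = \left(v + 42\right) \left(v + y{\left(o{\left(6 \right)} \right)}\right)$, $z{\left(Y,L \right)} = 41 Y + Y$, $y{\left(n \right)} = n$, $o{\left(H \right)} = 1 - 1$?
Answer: $\frac{13461353}{4039308} \approx 3.3326$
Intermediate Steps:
$o{\left(H \right)} = 0$ ($o{\left(H \right)} = 1 - 1 = 0$)
$z{\left(Y,L \right)} = 42 Y$
$D{\left(v \right)} = v \left(42 + v\right)$ ($D{\left(v \right)} = \left(v + 42\right) \left(v + 0\right) = \left(42 + v\right) v = v \left(42 + v\right)$)
$\frac{D{\left(51 \right)}}{5343} + \frac{5545}{z{\left(54,-121 \right)}} = \frac{51 \left(42 + 51\right)}{5343} + \frac{5545}{42 \cdot 54} = 51 \cdot 93 \cdot \frac{1}{5343} + \frac{5545}{2268} = 4743 \cdot \frac{1}{5343} + 5545 \cdot \frac{1}{2268} = \frac{1581}{1781} + \frac{5545}{2268} = \frac{13461353}{4039308}$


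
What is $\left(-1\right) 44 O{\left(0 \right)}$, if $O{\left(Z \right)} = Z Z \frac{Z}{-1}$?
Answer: $0$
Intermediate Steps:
$O{\left(Z \right)} = - Z^{3}$ ($O{\left(Z \right)} = Z^{2} Z \left(-1\right) = Z^{2} \left(- Z\right) = - Z^{3}$)
$\left(-1\right) 44 O{\left(0 \right)} = \left(-1\right) 44 \left(- 0^{3}\right) = - 44 \left(\left(-1\right) 0\right) = \left(-44\right) 0 = 0$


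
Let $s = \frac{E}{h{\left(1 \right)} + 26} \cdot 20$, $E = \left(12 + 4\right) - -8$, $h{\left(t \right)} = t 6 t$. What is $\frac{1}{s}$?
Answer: $\frac{1}{15} \approx 0.066667$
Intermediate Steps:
$h{\left(t \right)} = 6 t^{2}$ ($h{\left(t \right)} = 6 t t = 6 t^{2}$)
$E = 24$ ($E = 16 + 8 = 24$)
$s = 15$ ($s = \frac{24}{6 \cdot 1^{2} + 26} \cdot 20 = \frac{24}{6 \cdot 1 + 26} \cdot 20 = \frac{24}{6 + 26} \cdot 20 = \frac{24}{32} \cdot 20 = 24 \cdot \frac{1}{32} \cdot 20 = \frac{3}{4} \cdot 20 = 15$)
$\frac{1}{s} = \frac{1}{15}$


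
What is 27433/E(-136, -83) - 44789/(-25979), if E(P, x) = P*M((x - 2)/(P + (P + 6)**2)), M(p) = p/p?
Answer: -706590603/3533144 ≈ -199.99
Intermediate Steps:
M(p) = 1
E(P, x) = P (E(P, x) = P*1 = P)
27433/E(-136, -83) - 44789/(-25979) = 27433/(-136) - 44789/(-25979) = 27433*(-1/136) - 44789*(-1/25979) = -27433/136 + 44789/25979 = -706590603/3533144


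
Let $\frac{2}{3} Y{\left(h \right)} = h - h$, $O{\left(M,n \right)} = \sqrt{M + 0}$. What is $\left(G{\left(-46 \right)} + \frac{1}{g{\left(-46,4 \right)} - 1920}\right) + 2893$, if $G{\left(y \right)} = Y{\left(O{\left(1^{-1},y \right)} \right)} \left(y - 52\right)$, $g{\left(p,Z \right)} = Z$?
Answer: $\frac{5542987}{1916} \approx 2893.0$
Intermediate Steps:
$O{\left(M,n \right)} = \sqrt{M}$
$Y{\left(h \right)} = 0$ ($Y{\left(h \right)} = \frac{3 \left(h - h\right)}{2} = \frac{3}{2} \cdot 0 = 0$)
$G{\left(y \right)} = 0$ ($G{\left(y \right)} = 0 \left(y - 52\right) = 0 \left(-52 + y\right) = 0$)
$\left(G{\left(-46 \right)} + \frac{1}{g{\left(-46,4 \right)} - 1920}\right) + 2893 = \left(0 + \frac{1}{4 - 1920}\right) + 2893 = \left(0 + \frac{1}{-1916}\right) + 2893 = \left(0 - \frac{1}{1916}\right) + 2893 = - \frac{1}{1916} + 2893 = \frac{5542987}{1916}$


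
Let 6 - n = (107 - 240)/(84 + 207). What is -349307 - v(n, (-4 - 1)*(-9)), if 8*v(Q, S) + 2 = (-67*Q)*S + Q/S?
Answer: -9084610921/26190 ≈ -3.4687e+5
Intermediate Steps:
n = 1879/291 (n = 6 - (107 - 240)/(84 + 207) = 6 - (-133)/291 = 6 - 1*(-133/291) = 6 + 133/291 = 1879/291 ≈ 6.4570)
v(Q, S) = -¼ - 67*Q*S/8 + Q/(8*S) (v(Q, S) = -¼ + ((-67*Q)*S + Q/S)/8 = -¼ + (-67*Q*S + Q/S)/8 = -¼ + (Q/S - 67*Q*S)/8 = -¼ + (-67*Q*S/8 + Q/(8*S)) = -¼ - 67*Q*S/8 + Q/(8*S))
-349307 - v(n, (-4 - 1)*(-9)) = -349307 - (1879/291 - (-4 - 1)*(-9)*(2 + 67*(1879/291)*((-4 - 1)*(-9))))/(8*((-4 - 1)*(-9))) = -349307 - (1879/291 - (-5*(-9))*(2 + 67*(1879/291)*(-5*(-9))))/(8*((-5*(-9)))) = -349307 - (1879/291 - 1*45*(2 + 67*(1879/291)*45))/(8*45) = -349307 - (1879/291 - 1*45*(2 + 1888395/97))/(8*45) = -349307 - (1879/291 - 1*45*1888589/97)/(8*45) = -349307 - (1879/291 - 84986505/97)/(8*45) = -349307 - (-254957636)/(8*45*291) = -349307 - 1*(-63739409/26190) = -349307 + 63739409/26190 = -9084610921/26190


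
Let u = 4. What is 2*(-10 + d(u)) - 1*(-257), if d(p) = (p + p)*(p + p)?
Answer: 365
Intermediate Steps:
d(p) = 4*p² (d(p) = (2*p)*(2*p) = 4*p²)
2*(-10 + d(u)) - 1*(-257) = 2*(-10 + 4*4²) - 1*(-257) = 2*(-10 + 4*16) + 257 = 2*(-10 + 64) + 257 = 2*54 + 257 = 108 + 257 = 365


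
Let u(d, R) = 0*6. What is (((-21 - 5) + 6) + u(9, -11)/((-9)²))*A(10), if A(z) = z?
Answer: -200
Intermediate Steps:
u(d, R) = 0
(((-21 - 5) + 6) + u(9, -11)/((-9)²))*A(10) = (((-21 - 5) + 6) + 0/((-9)²))*10 = ((-26 + 6) + 0/81)*10 = (-20 + 0*(1/81))*10 = (-20 + 0)*10 = -20*10 = -200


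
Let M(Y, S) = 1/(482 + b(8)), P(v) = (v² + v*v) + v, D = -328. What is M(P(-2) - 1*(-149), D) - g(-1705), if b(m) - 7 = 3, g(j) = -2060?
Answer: 1013521/492 ≈ 2060.0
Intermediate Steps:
b(m) = 10 (b(m) = 7 + 3 = 10)
P(v) = v + 2*v² (P(v) = (v² + v²) + v = 2*v² + v = v + 2*v²)
M(Y, S) = 1/492 (M(Y, S) = 1/(482 + 10) = 1/492)
M(P(-2) - 1*(-149), D) - g(-1705) = 1/492 - 1*(-2060) = 1/492 + 2060 = 1013521/492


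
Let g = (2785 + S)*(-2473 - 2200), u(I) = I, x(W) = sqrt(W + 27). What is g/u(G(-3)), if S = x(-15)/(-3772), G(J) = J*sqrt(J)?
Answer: 4673*I*(3 - 5252510*sqrt(3))/16974 ≈ -2.5046e+6*I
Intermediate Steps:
x(W) = sqrt(27 + W)
G(J) = J**(3/2)
S = -sqrt(3)/1886 (S = sqrt(27 - 15)/(-3772) = sqrt(12)*(-1/3772) = (2*sqrt(3))*(-1/3772) = -sqrt(3)/1886 ≈ -0.00091837)
g = -13014305 + 4673*sqrt(3)/1886 (g = (2785 - sqrt(3)/1886)*(-2473 - 2200) = (2785 - sqrt(3)/1886)*(-4673) = -13014305 + 4673*sqrt(3)/1886 ≈ -1.3014e+7)
g/u(G(-3)) = (-13014305 + 4673*sqrt(3)/1886)/((-3)**(3/2)) = (-13014305 + 4673*sqrt(3)/1886)/((-3*I*sqrt(3))) = (-13014305 + 4673*sqrt(3)/1886)*(I*sqrt(3)/9) = I*sqrt(3)*(-13014305 + 4673*sqrt(3)/1886)/9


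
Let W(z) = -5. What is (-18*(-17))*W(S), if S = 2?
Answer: -1530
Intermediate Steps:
(-18*(-17))*W(S) = -18*(-17)*(-5) = 306*(-5) = -1530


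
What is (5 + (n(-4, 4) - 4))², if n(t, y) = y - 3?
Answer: 4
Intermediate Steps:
n(t, y) = -3 + y
(5 + (n(-4, 4) - 4))² = (5 + ((-3 + 4) - 4))² = (5 + (1 - 4))² = (5 - 3)² = 2² = 4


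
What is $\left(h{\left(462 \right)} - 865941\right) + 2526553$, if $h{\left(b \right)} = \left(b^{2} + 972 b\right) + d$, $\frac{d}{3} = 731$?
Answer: $2325313$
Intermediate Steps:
$d = 2193$ ($d = 3 \cdot 731 = 2193$)
$h{\left(b \right)} = 2193 + b^{2} + 972 b$ ($h{\left(b \right)} = \left(b^{2} + 972 b\right) + 2193 = 2193 + b^{2} + 972 b$)
$\left(h{\left(462 \right)} - 865941\right) + 2526553 = \left(\left(2193 + 462^{2} + 972 \cdot 462\right) - 865941\right) + 2526553 = \left(\left(2193 + 213444 + 449064\right) - 865941\right) + 2526553 = \left(664701 - 865941\right) + 2526553 = -201240 + 2526553 = 2325313$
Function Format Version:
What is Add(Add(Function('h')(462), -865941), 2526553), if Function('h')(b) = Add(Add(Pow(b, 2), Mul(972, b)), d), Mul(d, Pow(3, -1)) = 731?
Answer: 2325313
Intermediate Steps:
d = 2193 (d = Mul(3, 731) = 2193)
Function('h')(b) = Add(2193, Pow(b, 2), Mul(972, b)) (Function('h')(b) = Add(Add(Pow(b, 2), Mul(972, b)), 2193) = Add(2193, Pow(b, 2), Mul(972, b)))
Add(Add(Function('h')(462), -865941), 2526553) = Add(Add(Add(2193, Pow(462, 2), Mul(972, 462)), -865941), 2526553) = Add(Add(Add(2193, 213444, 449064), -865941), 2526553) = Add(Add(664701, -865941), 2526553) = Add(-201240, 2526553) = 2325313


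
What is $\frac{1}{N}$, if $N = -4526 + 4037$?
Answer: $- \frac{1}{489} \approx -0.002045$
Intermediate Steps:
$N = -489$
$\frac{1}{N} = \frac{1}{-489} = - \frac{1}{489}$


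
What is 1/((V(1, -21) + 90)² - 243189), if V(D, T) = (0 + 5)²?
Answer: -1/229964 ≈ -4.3485e-6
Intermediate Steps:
V(D, T) = 25 (V(D, T) = 5² = 25)
1/((V(1, -21) + 90)² - 243189) = 1/((25 + 90)² - 243189) = 1/(115² - 243189) = 1/(13225 - 243189) = 1/(-229964) = -1/229964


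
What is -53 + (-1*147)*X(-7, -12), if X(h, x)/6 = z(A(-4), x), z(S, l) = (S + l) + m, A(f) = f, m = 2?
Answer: 12295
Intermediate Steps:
z(S, l) = 2 + S + l (z(S, l) = (S + l) + 2 = 2 + S + l)
X(h, x) = -12 + 6*x (X(h, x) = 6*(2 - 4 + x) = 6*(-2 + x) = -12 + 6*x)
-53 + (-1*147)*X(-7, -12) = -53 + (-1*147)*(-12 + 6*(-12)) = -53 - 147*(-12 - 72) = -53 - 147*(-84) = -53 + 12348 = 12295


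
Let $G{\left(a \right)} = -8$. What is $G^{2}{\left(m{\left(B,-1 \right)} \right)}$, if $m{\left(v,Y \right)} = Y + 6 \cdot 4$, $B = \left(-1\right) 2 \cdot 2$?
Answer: $64$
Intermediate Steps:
$B = -4$ ($B = \left(-2\right) 2 = -4$)
$m{\left(v,Y \right)} = 24 + Y$ ($m{\left(v,Y \right)} = Y + 24 = 24 + Y$)
$G^{2}{\left(m{\left(B,-1 \right)} \right)} = \left(-8\right)^{2} = 64$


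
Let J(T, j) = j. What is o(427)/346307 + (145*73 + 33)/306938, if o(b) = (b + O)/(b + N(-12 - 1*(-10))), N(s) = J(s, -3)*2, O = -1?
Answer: 774092344117/22375050761843 ≈ 0.034596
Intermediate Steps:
N(s) = -6 (N(s) = -3*2 = -6)
o(b) = (-1 + b)/(-6 + b) (o(b) = (b - 1)/(b - 6) = (-1 + b)/(-6 + b))
o(427)/346307 + (145*73 + 33)/306938 = ((-1 + 427)/(-6 + 427))/346307 + (145*73 + 33)/306938 = (426/421)*(1/346307) + (10585 + 33)*(1/306938) = ((1/421)*426)*(1/346307) + 10618*(1/306938) = (426/421)*(1/346307) + 5309/153469 = 426/145795247 + 5309/153469 = 774092344117/22375050761843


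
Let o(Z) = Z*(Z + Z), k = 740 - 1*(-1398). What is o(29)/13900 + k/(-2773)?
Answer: -12527007/19272350 ≈ -0.65000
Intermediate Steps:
k = 2138 (k = 740 + 1398 = 2138)
o(Z) = 2*Z² (o(Z) = Z*(2*Z) = 2*Z²)
o(29)/13900 + k/(-2773) = (2*29²)/13900 + 2138/(-2773) = (2*841)*(1/13900) + 2138*(-1/2773) = 1682*(1/13900) - 2138/2773 = 841/6950 - 2138/2773 = -12527007/19272350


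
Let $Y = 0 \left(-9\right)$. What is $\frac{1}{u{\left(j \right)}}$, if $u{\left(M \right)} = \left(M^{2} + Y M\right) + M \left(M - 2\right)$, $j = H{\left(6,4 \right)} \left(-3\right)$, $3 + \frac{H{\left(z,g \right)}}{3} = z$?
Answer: $\frac{1}{1512} \approx 0.00066138$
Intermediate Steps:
$H{\left(z,g \right)} = -9 + 3 z$
$Y = 0$
$j = -27$ ($j = \left(-9 + 3 \cdot 6\right) \left(-3\right) = \left(-9 + 18\right) \left(-3\right) = 9 \left(-3\right) = -27$)
$u{\left(M \right)} = M^{2} + M \left(-2 + M\right)$ ($u{\left(M \right)} = \left(M^{2} + 0 M\right) + M \left(M - 2\right) = \left(M^{2} + 0\right) + M \left(-2 + M\right) = M^{2} + M \left(-2 + M\right)$)
$\frac{1}{u{\left(j \right)}} = \frac{1}{2 \left(-27\right) \left(-1 - 27\right)} = \frac{1}{2 \left(-27\right) \left(-28\right)} = \frac{1}{1512}$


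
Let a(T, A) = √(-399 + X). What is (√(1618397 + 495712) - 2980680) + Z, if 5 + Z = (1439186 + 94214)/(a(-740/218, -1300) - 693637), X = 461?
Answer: -1434104856606915095/481132287707 + 3*√234901 - 1533400*√62/481132287707 ≈ -2.9792e+6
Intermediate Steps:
a(T, A) = √62 (a(T, A) = √(-399 + 461) = √62)
Z = -5 + 1533400/(-693637 + √62) (Z = -5 + (1439186 + 94214)/(√62 - 693637) = -5 + 1533400/(-693637 + √62) ≈ -7.2107)
(√(1618397 + 495712) - 2980680) + Z = (√(1618397 + 495712) - 2980680) + (-3469284414335/481132287707 - 1533400*√62/481132287707) = (√2114109 - 2980680) + (-3469284414335/481132287707 - 1533400*√62/481132287707) = (3*√234901 - 2980680) + (-3469284414335/481132287707 - 1533400*√62/481132287707) = (-2980680 + 3*√234901) + (-3469284414335/481132287707 - 1533400*√62/481132287707) = -1434104856606915095/481132287707 + 3*√234901 - 1533400*√62/481132287707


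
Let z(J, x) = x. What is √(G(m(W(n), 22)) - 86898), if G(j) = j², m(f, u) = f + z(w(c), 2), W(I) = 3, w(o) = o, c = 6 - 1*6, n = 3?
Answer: I*√86873 ≈ 294.74*I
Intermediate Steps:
c = 0 (c = 6 - 6 = 0)
m(f, u) = 2 + f (m(f, u) = f + 2 = 2 + f)
√(G(m(W(n), 22)) - 86898) = √((2 + 3)² - 86898) = √(5² - 86898) = √(25 - 86898) = √(-86873) = I*√86873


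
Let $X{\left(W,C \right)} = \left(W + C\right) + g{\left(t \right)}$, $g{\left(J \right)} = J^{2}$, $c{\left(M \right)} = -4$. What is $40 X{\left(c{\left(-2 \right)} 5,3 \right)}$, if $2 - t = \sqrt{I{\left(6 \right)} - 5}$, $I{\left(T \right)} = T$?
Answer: $-640$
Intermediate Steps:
$t = 1$ ($t = 2 - \sqrt{6 - 5} = 2 - \sqrt{1} = 2 - 1 = 1$)
$X{\left(W,C \right)} = 1 + C + W$ ($X{\left(W,C \right)} = \left(W + C\right) + 1^{2} = \left(C + W\right) + 1 = 1 + C + W$)
$40 X{\left(c{\left(-2 \right)} 5,3 \right)} = 40 \left(1 + 3 - 20\right) = 40 \left(-16\right) = -640$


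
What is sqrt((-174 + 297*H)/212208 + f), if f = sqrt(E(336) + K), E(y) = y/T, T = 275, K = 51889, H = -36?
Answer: sqrt(-48438907550 + 17199812080*sqrt(156967921))/972620 ≈ 15.091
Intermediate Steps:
E(y) = y/275
f = sqrt(156967921)/55 (f = sqrt((1/275)*336 + 51889) = sqrt(336/275 + 51889) = sqrt(14269811/275) = sqrt(156967921)/55 ≈ 227.79)
sqrt((-174 + 297*H)/212208 + f) = sqrt((-174 + 297*(-36))/212208 + sqrt(156967921)/55) = sqrt((-174 - 10692)*(1/212208) + sqrt(156967921)/55) = sqrt(-10866*1/212208 + sqrt(156967921)/55) = sqrt(-1811/35368 + sqrt(156967921)/55)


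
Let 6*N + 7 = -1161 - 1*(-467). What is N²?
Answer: 491401/36 ≈ 13650.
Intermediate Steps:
N = -701/6 (N = -7/6 + (-1161 - 1*(-467))/6 = -7/6 + (-1161 + 467)/6 = -7/6 + (⅙)*(-694) = -7/6 - 347/3 = -701/6 ≈ -116.83)
N² = (-701/6)² = 491401/36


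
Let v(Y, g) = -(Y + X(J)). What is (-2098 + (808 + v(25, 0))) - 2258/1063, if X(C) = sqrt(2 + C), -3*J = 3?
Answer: -1401166/1063 ≈ -1318.1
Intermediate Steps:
J = -1 (J = -1/3*3 = -1)
v(Y, g) = -1 - Y (v(Y, g) = -(Y + sqrt(2 - 1)) = -(Y + sqrt(1)) = -(Y + 1) = -(1 + Y) = -1 - Y)
(-2098 + (808 + v(25, 0))) - 2258/1063 = (-2098 + (808 + (-1 - 1*25))) - 2258/1063 = (-2098 + (808 + (-1 - 25))) - 2258*1/1063 = (-2098 + (808 - 26)) - 2258/1063 = (-2098 + 782) - 2258/1063 = -1316 - 2258/1063 = -1401166/1063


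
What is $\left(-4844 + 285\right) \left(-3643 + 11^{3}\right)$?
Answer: $10540408$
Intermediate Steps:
$\left(-4844 + 285\right) \left(-3643 + 11^{3}\right) = - 4559 \left(-3643 + 1331\right) = \left(-4559\right) \left(-2312\right) = 10540408$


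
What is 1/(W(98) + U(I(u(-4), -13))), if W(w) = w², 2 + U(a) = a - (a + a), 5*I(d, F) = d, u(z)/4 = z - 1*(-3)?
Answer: 5/48014 ≈ 0.00010414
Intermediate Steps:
u(z) = 12 + 4*z (u(z) = 4*(z - 1*(-3)) = 4*(z + 3) = 4*(3 + z) = 12 + 4*z)
I(d, F) = d/5
U(a) = -2 - a (U(a) = -2 + (a - (a + a)) = -2 + (a - 2*a) = -2 - a)
1/(W(98) + U(I(u(-4), -13))) = 1/(98² + (-2 - (12 + 4*(-4))/5)) = 1/(9604 + (-2 - (12 - 16)/5)) = 1/(9604 + (-2 - (-4)/5)) = 1/(9604 + (-2 - 1*(-⅘))) = 1/(9604 + (-2 + ⅘)) = 1/(9604 - 6/5) = 1/(48014/5) = 5/48014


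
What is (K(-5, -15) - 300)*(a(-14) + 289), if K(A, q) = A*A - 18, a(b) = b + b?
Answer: -76473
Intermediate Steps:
a(b) = 2*b
K(A, q) = -18 + A**2 (K(A, q) = A**2 - 18 = -18 + A**2)
(K(-5, -15) - 300)*(a(-14) + 289) = ((-18 + (-5)**2) - 300)*(2*(-14) + 289) = ((-18 + 25) - 300)*(-28 + 289) = (7 - 300)*261 = -293*261 = -76473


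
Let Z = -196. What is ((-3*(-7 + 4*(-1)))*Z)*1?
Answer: -6468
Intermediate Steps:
((-3*(-7 + 4*(-1)))*Z)*1 = (-3*(-7 + 4*(-1))*(-196))*1 = (-3*(-7 - 4)*(-196))*1 = (-3*(-11)*(-196))*1 = (33*(-196))*1 = -6468*1 = -6468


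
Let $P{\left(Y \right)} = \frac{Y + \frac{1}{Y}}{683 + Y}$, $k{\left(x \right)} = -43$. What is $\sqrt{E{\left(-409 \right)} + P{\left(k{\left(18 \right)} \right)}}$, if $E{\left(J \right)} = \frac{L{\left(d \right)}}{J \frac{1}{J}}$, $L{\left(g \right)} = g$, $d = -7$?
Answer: $\frac{3 i \sqrt{92923}}{344} \approx 2.6584 i$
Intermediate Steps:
$P{\left(Y \right)} = \frac{Y + \frac{1}{Y}}{683 + Y}$
$E{\left(J \right)} = -7$ ($E{\left(J \right)} = - \frac{7}{J \frac{1}{J}} = - \frac{7}{1} = \left(-7\right) 1 = -7$)
$\sqrt{E{\left(-409 \right)} + P{\left(k{\left(18 \right)} \right)}} = \sqrt{-7 + \frac{1 + \left(-43\right)^{2}}{\left(-43\right) \left(683 - 43\right)}} = \sqrt{-7 - \frac{1 + 1849}{43 \cdot 640}} = \sqrt{-7 - \frac{1}{27520} \cdot 1850} = \sqrt{-7 - \frac{185}{2752}} = \sqrt{- \frac{19449}{2752}} = \frac{3 i \sqrt{92923}}{344}$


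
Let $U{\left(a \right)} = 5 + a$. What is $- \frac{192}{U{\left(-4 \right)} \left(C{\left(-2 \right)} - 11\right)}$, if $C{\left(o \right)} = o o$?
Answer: $\frac{192}{7} \approx 27.429$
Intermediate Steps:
$C{\left(o \right)} = o^{2}$
$- \frac{192}{U{\left(-4 \right)} \left(C{\left(-2 \right)} - 11\right)} = - \frac{192}{\left(5 - 4\right) \left(\left(-2\right)^{2} - 11\right)} = - \frac{192}{1 \left(4 - 11\right)} = - \frac{192}{1 \left(-7\right)} = - \frac{192}{-7} = \left(-192\right) \left(- \frac{1}{7}\right) = \frac{192}{7}$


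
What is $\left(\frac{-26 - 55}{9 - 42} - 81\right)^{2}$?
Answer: $\frac{746496}{121} \approx 6169.4$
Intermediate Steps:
$\left(\frac{-26 - 55}{9 - 42} - 81\right)^{2} = \left(- \frac{81}{-33} - 81\right)^{2} = \left(\left(-81\right) \left(- \frac{1}{33}\right) - 81\right)^{2} = \left(\frac{27}{11} - 81\right)^{2} = \left(- \frac{864}{11}\right)^{2} = \frac{746496}{121}$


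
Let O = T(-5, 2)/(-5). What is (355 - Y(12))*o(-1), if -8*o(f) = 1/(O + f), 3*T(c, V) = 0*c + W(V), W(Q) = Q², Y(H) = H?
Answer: 5145/152 ≈ 33.849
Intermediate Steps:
T(c, V) = V²/3 (T(c, V) = (0*c + V²)/3 = (0 + V²)/3 = V²/3)
O = -4/15 (O = ((⅓)*2²)/(-5) = ((⅓)*4)*(-⅕) = (4/3)*(-⅕) = -4/15 ≈ -0.26667)
o(f) = -1/(8*(-4/15 + f))
(355 - Y(12))*o(-1) = (355 - 1*12)*(-15/(-32 + 120*(-1))) = (355 - 12)*(-15/(-32 - 120)) = 343*(-15/(-152)) = 343*(-15*(-1/152)) = 343*(15/152) = 5145/152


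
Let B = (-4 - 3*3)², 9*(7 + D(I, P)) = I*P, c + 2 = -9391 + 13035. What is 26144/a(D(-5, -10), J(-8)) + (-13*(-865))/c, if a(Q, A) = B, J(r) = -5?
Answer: 97116853/615498 ≈ 157.79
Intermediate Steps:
c = 3642 (c = -2 + (-9391 + 13035) = -2 + 3644 = 3642)
D(I, P) = -7 + I*P/9 (D(I, P) = -7 + (I*P)/9 = -7 + I*P/9)
B = 169 (B = (-4 - 9)² = (-13)² = 169)
a(Q, A) = 169
26144/a(D(-5, -10), J(-8)) + (-13*(-865))/c = 26144/169 - 13*(-865)/3642 = 26144*(1/169) + 11245*(1/3642) = 26144/169 + 11245/3642 = 97116853/615498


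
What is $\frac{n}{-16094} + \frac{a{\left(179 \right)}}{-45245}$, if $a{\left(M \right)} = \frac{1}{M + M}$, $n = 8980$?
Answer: $- \frac{72727725947}{130342972370} \approx -0.55797$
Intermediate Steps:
$a{\left(M \right)} = \frac{1}{2 M}$
$\frac{n}{-16094} + \frac{a{\left(179 \right)}}{-45245} = \frac{8980}{-16094} + \frac{\frac{1}{2} \cdot \frac{1}{179}}{-45245} = 8980 \left(- \frac{1}{16094}\right) + \frac{1}{2} \cdot \frac{1}{179} \left(- \frac{1}{45245}\right) = - \frac{4490}{8047} + \frac{1}{358} \left(- \frac{1}{45245}\right) = - \frac{4490}{8047} - \frac{1}{16197710} = - \frac{72727725947}{130342972370}$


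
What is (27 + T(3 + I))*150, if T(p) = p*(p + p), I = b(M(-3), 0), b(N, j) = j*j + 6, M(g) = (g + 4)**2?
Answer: 28350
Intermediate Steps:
M(g) = (4 + g)**2
b(N, j) = 6 + j**2 (b(N, j) = j**2 + 6 = 6 + j**2)
I = 6 (I = 6 + 0**2 = 6 + 0 = 6)
T(p) = 2*p**2 (T(p) = p*(2*p) = 2*p**2)
(27 + T(3 + I))*150 = (27 + 2*(3 + 6)**2)*150 = (27 + 2*9**2)*150 = (27 + 2*81)*150 = (27 + 162)*150 = 189*150 = 28350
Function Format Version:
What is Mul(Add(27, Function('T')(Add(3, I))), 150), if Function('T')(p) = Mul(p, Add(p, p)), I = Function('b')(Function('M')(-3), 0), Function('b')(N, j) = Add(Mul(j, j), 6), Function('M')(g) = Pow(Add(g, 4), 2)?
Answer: 28350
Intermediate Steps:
Function('M')(g) = Pow(Add(4, g), 2)
Function('b')(N, j) = Add(6, Pow(j, 2)) (Function('b')(N, j) = Add(Pow(j, 2), 6) = Add(6, Pow(j, 2)))
I = 6 (I = Add(6, Pow(0, 2)) = Add(6, 0) = 6)
Function('T')(p) = Mul(2, Pow(p, 2)) (Function('T')(p) = Mul(p, Mul(2, p)) = Mul(2, Pow(p, 2)))
Mul(Add(27, Function('T')(Add(3, I))), 150) = Mul(Add(27, Mul(2, Pow(Add(3, 6), 2))), 150) = Mul(Add(27, Mul(2, Pow(9, 2))), 150) = Mul(Add(27, Mul(2, 81)), 150) = Mul(Add(27, 162), 150) = Mul(189, 150) = 28350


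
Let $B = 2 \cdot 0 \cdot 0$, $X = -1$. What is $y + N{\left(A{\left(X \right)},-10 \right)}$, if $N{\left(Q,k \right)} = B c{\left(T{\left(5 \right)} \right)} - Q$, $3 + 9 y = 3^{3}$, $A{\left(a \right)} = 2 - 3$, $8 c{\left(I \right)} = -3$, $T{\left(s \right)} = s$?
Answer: $\frac{11}{3} \approx 3.6667$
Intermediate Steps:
$c{\left(I \right)} = - \frac{3}{8}$ ($c{\left(I \right)} = \frac{1}{8} \left(-3\right) = - \frac{3}{8}$)
$B = 0$ ($B = 0 \cdot 0 = 0$)
$A{\left(a \right)} = -1$
$y = \frac{8}{3}$ ($y = - \frac{1}{3} + \frac{3^{3}}{9} = - \frac{1}{3} + \frac{1}{9} \cdot 27 = - \frac{1}{3} + 3 = \frac{8}{3} \approx 2.6667$)
$N{\left(Q,k \right)} = - Q$ ($N{\left(Q,k \right)} = 0 \left(- \frac{3}{8}\right) - Q = 0 - Q = - Q$)
$y + N{\left(A{\left(X \right)},-10 \right)} = \frac{8}{3} - -1 = \frac{8}{3} + 1 = \frac{11}{3}$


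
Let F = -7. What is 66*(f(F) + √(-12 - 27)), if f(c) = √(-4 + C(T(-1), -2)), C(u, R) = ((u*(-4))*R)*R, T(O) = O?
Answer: 132*√3 + 66*I*√39 ≈ 228.63 + 412.17*I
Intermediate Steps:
C(u, R) = -4*u*R² (C(u, R) = ((-4*u)*R)*R = (-4*R*u)*R = -4*u*R²)
f(c) = 2*√3 (f(c) = √(-4 - 4*(-1)*(-2)²) = √(-4 - 4*(-1)*4) = √(-4 + 16) = √12 = 2*√3)
66*(f(F) + √(-12 - 27)) = 66*(2*√3 + √(-12 - 27)) = 66*(2*√3 + √(-39)) = 66*(2*√3 + I*√39) = 132*√3 + 66*I*√39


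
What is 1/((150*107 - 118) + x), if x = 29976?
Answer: 1/45908 ≈ 2.1783e-5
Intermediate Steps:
1/((150*107 - 118) + x) = 1/((150*107 - 118) + 29976) = 1/((16050 - 118) + 29976) = 1/(15932 + 29976) = 1/45908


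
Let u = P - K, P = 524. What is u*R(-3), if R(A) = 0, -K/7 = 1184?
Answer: 0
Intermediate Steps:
K = -8288 (K = -7*1184 = -8288)
u = 8812 (u = 524 - 1*(-8288) = 524 + 8288 = 8812)
u*R(-3) = 8812*0 = 0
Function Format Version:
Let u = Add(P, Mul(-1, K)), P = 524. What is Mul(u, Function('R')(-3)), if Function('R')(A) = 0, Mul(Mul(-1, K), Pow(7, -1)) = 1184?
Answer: 0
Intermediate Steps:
K = -8288 (K = Mul(-7, 1184) = -8288)
u = 8812 (u = Add(524, Mul(-1, -8288)) = Add(524, 8288) = 8812)
Mul(u, Function('R')(-3)) = Mul(8812, 0) = 0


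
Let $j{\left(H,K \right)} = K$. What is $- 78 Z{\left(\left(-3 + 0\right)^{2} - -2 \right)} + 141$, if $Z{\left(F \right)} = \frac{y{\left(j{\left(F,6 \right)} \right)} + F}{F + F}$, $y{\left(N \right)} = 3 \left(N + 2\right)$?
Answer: $\frac{186}{11} \approx 16.909$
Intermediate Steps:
$y{\left(N \right)} = 6 + 3 N$ ($y{\left(N \right)} = 3 \left(2 + N\right) = 6 + 3 N$)
$Z{\left(F \right)} = \frac{24 + F}{2 F}$ ($Z{\left(F \right)} = \frac{\left(6 + 3 \cdot 6\right) + F}{F + F} = \frac{\left(6 + 18\right) + F}{2 F} = \left(24 + F\right) \frac{1}{2 F} = \frac{24 + F}{2 F}$)
$- 78 Z{\left(\left(-3 + 0\right)^{2} - -2 \right)} + 141 = - 78 \frac{24 - \left(-2 - \left(-3 + 0\right)^{2}\right)}{2 \left(\left(-3 + 0\right)^{2} - -2\right)} + 141 = - 78 \frac{24 + \left(\left(-3\right)^{2} + 2\right)}{2 \left(\left(-3\right)^{2} + 2\right)} + 141 = - 78 \frac{24 + \left(9 + 2\right)}{2 \left(9 + 2\right)} + 141 = - 78 \frac{24 + 11}{2 \cdot 11} + 141 = - 78 \cdot \frac{1}{2} \cdot \frac{1}{11} \cdot 35 + 141 = \left(-78\right) \frac{35}{22} + 141 = - \frac{1365}{11} + 141 = \frac{186}{11}$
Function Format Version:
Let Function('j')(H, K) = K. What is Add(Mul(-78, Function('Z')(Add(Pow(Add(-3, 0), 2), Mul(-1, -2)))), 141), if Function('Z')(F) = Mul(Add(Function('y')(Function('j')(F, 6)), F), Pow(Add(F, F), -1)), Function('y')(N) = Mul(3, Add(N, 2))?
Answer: Rational(186, 11) ≈ 16.909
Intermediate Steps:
Function('y')(N) = Add(6, Mul(3, N)) (Function('y')(N) = Mul(3, Add(2, N)) = Add(6, Mul(3, N)))
Function('Z')(F) = Mul(Rational(1, 2), Pow(F, -1), Add(24, F)) (Function('Z')(F) = Mul(Add(Add(6, Mul(3, 6)), F), Pow(Add(F, F), -1)) = Mul(Add(Add(6, 18), F), Pow(Mul(2, F), -1)) = Mul(Add(24, F), Mul(Rational(1, 2), Pow(F, -1))) = Mul(Rational(1, 2), Pow(F, -1), Add(24, F)))
Add(Mul(-78, Function('Z')(Add(Pow(Add(-3, 0), 2), Mul(-1, -2)))), 141) = Add(Mul(-78, Mul(Rational(1, 2), Pow(Add(Pow(Add(-3, 0), 2), Mul(-1, -2)), -1), Add(24, Add(Pow(Add(-3, 0), 2), Mul(-1, -2))))), 141) = Add(Mul(-78, Mul(Rational(1, 2), Pow(Add(Pow(-3, 2), 2), -1), Add(24, Add(Pow(-3, 2), 2)))), 141) = Add(Mul(-78, Mul(Rational(1, 2), Pow(Add(9, 2), -1), Add(24, Add(9, 2)))), 141) = Add(Mul(-78, Mul(Rational(1, 2), Pow(11, -1), Add(24, 11))), 141) = Add(Mul(-78, Mul(Rational(1, 2), Rational(1, 11), 35)), 141) = Add(Mul(-78, Rational(35, 22)), 141) = Add(Rational(-1365, 11), 141) = Rational(186, 11)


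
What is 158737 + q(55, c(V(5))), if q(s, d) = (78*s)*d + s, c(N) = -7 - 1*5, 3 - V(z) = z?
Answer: 107312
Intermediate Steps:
V(z) = 3 - z
c(N) = -12 (c(N) = -7 - 5 = -12)
q(s, d) = s + 78*d*s (q(s, d) = 78*d*s + s = s + 78*d*s)
158737 + q(55, c(V(5))) = 158737 + 55*(1 + 78*(-12)) = 158737 + 55*(1 - 936) = 158737 + 55*(-935) = 158737 - 51425 = 107312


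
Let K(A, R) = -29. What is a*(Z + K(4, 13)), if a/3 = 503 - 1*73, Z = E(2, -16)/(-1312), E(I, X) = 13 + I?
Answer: -24550635/656 ≈ -37425.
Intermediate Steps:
Z = -15/1312 (Z = (13 + 2)/(-1312) = 15*(-1/1312) = -15/1312 ≈ -0.011433)
a = 1290 (a = 3*(503 - 1*73) = 3*(503 - 73) = 3*430 = 1290)
a*(Z + K(4, 13)) = 1290*(-15/1312 - 29) = 1290*(-38063/1312) = -24550635/656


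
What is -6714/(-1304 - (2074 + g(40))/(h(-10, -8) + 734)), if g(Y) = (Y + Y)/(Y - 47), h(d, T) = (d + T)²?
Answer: 8287314/1611977 ≈ 5.1411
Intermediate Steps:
h(d, T) = (T + d)²
g(Y) = 2*Y/(-47 + Y) (g(Y) = (2*Y)/(-47 + Y) = 2*Y/(-47 + Y))
-6714/(-1304 - (2074 + g(40))/(h(-10, -8) + 734)) = -6714/(-1304 - (2074 + 2*40/(-47 + 40))/((-8 - 10)² + 734)) = -6714/(-1304 - (2074 + 2*40/(-7))/((-18)² + 734)) = -6714/(-1304 - (2074 + 2*40*(-⅐))/(324 + 734)) = -6714/(-1304 - (2074 - 80/7)/1058) = -6714/(-1304 - 14438/(7*1058)) = -6714/(-1304 - 1*7219/3703) = -6714/(-1304 - 7219/3703) = -6714/(-4835931/3703) = -6714*(-3703/4835931) = 8287314/1611977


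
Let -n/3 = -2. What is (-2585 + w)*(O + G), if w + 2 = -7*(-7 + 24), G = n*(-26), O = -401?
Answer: 1507242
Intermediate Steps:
n = 6 (n = -3*(-2) = 6)
G = -156 (G = 6*(-26) = -156)
w = -121 (w = -2 - 7*(-7 + 24) = -2 - 7*17 = -2 - 119 = -121)
(-2585 + w)*(O + G) = (-2585 - 121)*(-401 - 156) = -2706*(-557) = 1507242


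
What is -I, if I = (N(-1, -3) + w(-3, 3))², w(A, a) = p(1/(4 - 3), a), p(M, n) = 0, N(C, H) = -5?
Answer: -25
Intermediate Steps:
w(A, a) = 0
I = 25 (I = (-5 + 0)² = (-5)² = 25)
-I = -1*25 = -25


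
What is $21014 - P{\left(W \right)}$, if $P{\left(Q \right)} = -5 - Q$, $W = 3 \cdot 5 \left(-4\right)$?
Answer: $20959$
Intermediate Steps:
$W = -60$ ($W = 15 \left(-4\right) = -60$)
$21014 - P{\left(W \right)} = 21014 - \left(-5 - -60\right) = 21014 - \left(-5 + 60\right) = 21014 - 55 = 20959$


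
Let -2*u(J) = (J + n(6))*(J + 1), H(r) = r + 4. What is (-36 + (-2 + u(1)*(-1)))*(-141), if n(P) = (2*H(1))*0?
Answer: 5217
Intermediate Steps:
H(r) = 4 + r
n(P) = 0 (n(P) = (2*(4 + 1))*0 = (2*5)*0 = 10*0 = 0)
u(J) = -J*(1 + J)/2 (u(J) = -(J + 0)*(J + 1)/2 = -J*(1 + J)/2)
(-36 + (-2 + u(1)*(-1)))*(-141) = (-36 + (-2 + ((½)*1*(-1 - 1*1))*(-1)))*(-141) = (-36 + (-2 + ((½)*1*(-1 - 1))*(-1)))*(-141) = (-36 + (-2 + ((½)*1*(-2))*(-1)))*(-141) = (-36 + (-2 - 1*(-1)))*(-141) = (-36 + (-2 + 1))*(-141) = (-36 - 1)*(-141) = -37*(-141) = 5217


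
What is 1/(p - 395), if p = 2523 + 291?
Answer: 1/2419 ≈ 0.00041339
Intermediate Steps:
p = 2814
1/(p - 395) = 1/(2814 - 395) = 1/2419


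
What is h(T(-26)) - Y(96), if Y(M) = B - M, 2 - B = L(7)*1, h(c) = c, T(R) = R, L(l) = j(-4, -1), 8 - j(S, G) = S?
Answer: 80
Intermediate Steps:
j(S, G) = 8 - S
L(l) = 12 (L(l) = 8 - 1*(-4) = 8 + 4 = 12)
B = -10 (B = 2 - 12 = -10)
Y(M) = -10 - M
h(T(-26)) - Y(96) = -26 - (-10 - 1*96) = -26 - (-10 - 96) = -26 - 1*(-106) = -26 + 106 = 80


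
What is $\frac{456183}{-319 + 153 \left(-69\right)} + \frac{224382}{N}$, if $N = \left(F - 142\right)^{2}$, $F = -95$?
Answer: $- \frac{7727654765}{203631348} \approx -37.949$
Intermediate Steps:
$N = 56169$ ($N = \left(-95 - 142\right)^{2} = \left(-237\right)^{2} = 56169$)
$\frac{456183}{-319 + 153 \left(-69\right)} + \frac{224382}{N} = \frac{456183}{-319 + 153 \left(-69\right)} + \frac{224382}{56169} = \frac{456183}{-319 - 10557} + 224382 \cdot \frac{1}{56169} = \frac{456183}{-10876} + \frac{74794}{18723} = 456183 \left(- \frac{1}{10876}\right) + \frac{74794}{18723} = - \frac{456183}{10876} + \frac{74794}{18723} = - \frac{7727654765}{203631348}$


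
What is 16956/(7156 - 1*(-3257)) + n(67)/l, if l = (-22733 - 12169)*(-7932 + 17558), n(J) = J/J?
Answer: 632961171211/388713416364 ≈ 1.6283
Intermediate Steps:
n(J) = 1
l = -335966652 (l = -34902*9626 = -335966652)
16956/(7156 - 1*(-3257)) + n(67)/l = 16956/(7156 - 1*(-3257)) + 1/(-335966652) = 16956/(7156 + 3257) + 1*(-1/335966652) = 16956/10413 - 1/335966652 = 16956*(1/10413) - 1/335966652 = 1884/1157 - 1/335966652 = 632961171211/388713416364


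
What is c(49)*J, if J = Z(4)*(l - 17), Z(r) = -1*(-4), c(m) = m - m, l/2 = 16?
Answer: 0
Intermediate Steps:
l = 32 (l = 2*16 = 32)
c(m) = 0
Z(r) = 4
J = 60 (J = 4*(32 - 17) = 4*15 = 60)
c(49)*J = 0*60 = 0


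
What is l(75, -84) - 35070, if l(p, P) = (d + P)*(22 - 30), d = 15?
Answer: -34518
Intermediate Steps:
l(p, P) = -120 - 8*P (l(p, P) = (15 + P)*(22 - 30) = (15 + P)*(-8) = -120 - 8*P)
l(75, -84) - 35070 = (-120 - 8*(-84)) - 35070 = (-120 + 672) - 35070 = 552 - 35070 = -34518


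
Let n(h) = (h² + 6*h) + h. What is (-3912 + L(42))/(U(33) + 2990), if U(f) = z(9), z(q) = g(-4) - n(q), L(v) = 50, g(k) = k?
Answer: -1931/1421 ≈ -1.3589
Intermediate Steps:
n(h) = h² + 7*h
z(q) = -4 - q*(7 + q)
U(f) = -148 (U(f) = -4 - 1*9*(7 + 9) = -4 - 1*9*16 = -4 - 144 = -148)
(-3912 + L(42))/(U(33) + 2990) = (-3912 + 50)/(-148 + 2990) = -3862/2842 = -3862*1/2842 = -1931/1421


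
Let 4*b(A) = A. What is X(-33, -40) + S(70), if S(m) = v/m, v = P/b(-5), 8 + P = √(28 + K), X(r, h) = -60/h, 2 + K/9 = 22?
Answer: 557/350 - 8*√13/175 ≈ 1.4266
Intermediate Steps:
b(A) = A/4
K = 180 (K = -18 + 9*22 = -18 + 198 = 180)
P = -8 + 4*√13 (P = -8 + √(28 + 180) = -8 + √208 = -8 + 4*√13 ≈ 6.4222)
v = 32/5 - 16*√13/5 (v = (-8 + 4*√13)/(((¼)*(-5))) = (-8 + 4*√13)/(-5/4) = (-8 + 4*√13)*(-⅘) = 32/5 - 16*√13/5 ≈ -5.1378)
S(m) = (32/5 - 16*√13/5)/m
X(-33, -40) + S(70) = -60/(-40) + (16/5)*(2 - √13)/70 = -60*(-1/40) + (16/5)*(1/70)*(2 - √13) = 3/2 + (16/175 - 8*√13/175) = 557/350 - 8*√13/175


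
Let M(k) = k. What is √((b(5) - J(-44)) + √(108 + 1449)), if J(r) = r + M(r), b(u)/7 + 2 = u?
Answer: √(109 + 3*√173) ≈ 12.184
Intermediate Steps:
b(u) = -14 + 7*u
J(r) = 2*r (J(r) = r + r = 2*r)
√((b(5) - J(-44)) + √(108 + 1449)) = √(((-14 + 7*5) - 2*(-44)) + √(108 + 1449)) = √(((-14 + 35) - 1*(-88)) + √1557) = √((21 + 88) + 3*√173) = √(109 + 3*√173)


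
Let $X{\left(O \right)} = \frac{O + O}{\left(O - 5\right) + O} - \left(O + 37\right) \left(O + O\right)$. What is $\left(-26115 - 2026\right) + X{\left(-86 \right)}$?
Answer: $- \frac{6472541}{177} \approx -36568.0$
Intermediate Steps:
$X{\left(O \right)} = - 2 O \left(37 + O\right) + \frac{2 O}{-5 + 2 O}$ ($X{\left(O \right)} = \frac{2 O}{\left(-5 + O\right) + O} - \left(37 + O\right) 2 O = \frac{2 O}{-5 + 2 O} - 2 O \left(37 + O\right) = - 2 O \left(37 + O\right) + \frac{2 O}{-5 + 2 O}$)
$\left(-26115 - 2026\right) + X{\left(-86 \right)} = \left(-26115 - 2026\right) + 2 \left(-86\right) \frac{1}{-5 + 2 \left(-86\right)} \left(186 - -5934 - 2 \left(-86\right)^{2}\right) = -28141 + 2 \left(-86\right) \frac{1}{-5 - 172} \left(186 + 5934 - 14792\right) = -28141 + 2 \left(-86\right) \frac{1}{-177} \left(186 + 5934 - 14792\right) = -28141 + 2 \left(-86\right) \left(- \frac{1}{177}\right) \left(-8672\right) = -28141 - \frac{1491584}{177} = - \frac{6472541}{177}$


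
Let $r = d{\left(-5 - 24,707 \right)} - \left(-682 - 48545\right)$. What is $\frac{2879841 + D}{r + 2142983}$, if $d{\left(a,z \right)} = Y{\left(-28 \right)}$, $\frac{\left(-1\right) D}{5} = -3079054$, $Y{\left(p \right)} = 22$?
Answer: $\frac{18275111}{2192232} \approx 8.3363$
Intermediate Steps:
$D = 15395270$ ($D = \left(-5\right) \left(-3079054\right) = 15395270$)
$d{\left(a,z \right)} = 22$
$r = 49249$ ($r = 22 - \left(-682 - 48545\right) = 22 - -49227 = 22 + 49227 = 49249$)
$\frac{2879841 + D}{r + 2142983} = \frac{2879841 + 15395270}{49249 + 2142983} = \frac{18275111}{2192232}$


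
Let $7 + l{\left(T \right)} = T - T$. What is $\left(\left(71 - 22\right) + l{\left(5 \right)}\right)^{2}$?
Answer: $1764$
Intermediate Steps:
$l{\left(T \right)} = -7$ ($l{\left(T \right)} = -7 + \left(T - T\right) = -7 + 0 = -7$)
$\left(\left(71 - 22\right) + l{\left(5 \right)}\right)^{2} = \left(\left(71 - 22\right) - 7\right)^{2} = \left(49 - 7\right)^{2} = 42^{2} = 1764$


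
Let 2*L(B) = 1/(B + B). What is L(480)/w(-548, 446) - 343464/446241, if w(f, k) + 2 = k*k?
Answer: -43724670632693/56808692655360 ≈ -0.76968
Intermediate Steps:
L(B) = 1/(4*B) (L(B) = 1/(2*(B + B)) = 1/(2*((2*B))) = (1/(2*B))/2 = 1/(4*B))
w(f, k) = -2 + k² (w(f, k) = -2 + k*k = -2 + k²)
L(480)/w(-548, 446) - 343464/446241 = ((¼)/480)/(-2 + 446²) - 343464/446241 = ((¼)*(1/480))/(-2 + 198916) - 343464*1/446241 = (1/1920)/198914 - 114488/148747 = (1/1920)*(1/198914) - 114488/148747 = 1/381914880 - 114488/148747 = -43724670632693/56808692655360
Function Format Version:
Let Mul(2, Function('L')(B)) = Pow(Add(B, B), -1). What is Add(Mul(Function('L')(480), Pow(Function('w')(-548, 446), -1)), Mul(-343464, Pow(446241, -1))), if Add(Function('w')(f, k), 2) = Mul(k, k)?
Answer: Rational(-43724670632693, 56808692655360) ≈ -0.76968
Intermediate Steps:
Function('L')(B) = Mul(Rational(1, 4), Pow(B, -1)) (Function('L')(B) = Mul(Rational(1, 2), Pow(Add(B, B), -1)) = Mul(Rational(1, 2), Pow(Mul(2, B), -1)) = Mul(Rational(1, 2), Mul(Rational(1, 2), Pow(B, -1))) = Mul(Rational(1, 4), Pow(B, -1)))
Function('w')(f, k) = Add(-2, Pow(k, 2)) (Function('w')(f, k) = Add(-2, Mul(k, k)) = Add(-2, Pow(k, 2)))
Add(Mul(Function('L')(480), Pow(Function('w')(-548, 446), -1)), Mul(-343464, Pow(446241, -1))) = Add(Mul(Mul(Rational(1, 4), Pow(480, -1)), Pow(Add(-2, Pow(446, 2)), -1)), Mul(-343464, Pow(446241, -1))) = Add(Mul(Mul(Rational(1, 4), Rational(1, 480)), Pow(Add(-2, 198916), -1)), Mul(-343464, Rational(1, 446241))) = Add(Mul(Rational(1, 1920), Pow(198914, -1)), Rational(-114488, 148747)) = Add(Mul(Rational(1, 1920), Rational(1, 198914)), Rational(-114488, 148747)) = Add(Rational(1, 381914880), Rational(-114488, 148747)) = Rational(-43724670632693, 56808692655360)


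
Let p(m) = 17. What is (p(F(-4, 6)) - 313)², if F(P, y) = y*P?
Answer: 87616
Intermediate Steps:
F(P, y) = P*y
(p(F(-4, 6)) - 313)² = (17 - 313)² = (-296)² = 87616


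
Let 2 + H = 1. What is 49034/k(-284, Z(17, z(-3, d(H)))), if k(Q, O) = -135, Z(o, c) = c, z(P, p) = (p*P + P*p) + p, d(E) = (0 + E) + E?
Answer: -49034/135 ≈ -363.21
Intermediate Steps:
H = -1 (H = -2 + 1 = -1)
d(E) = 2*E (d(E) = E + E = 2*E)
z(P, p) = p + 2*P*p (z(P, p) = (P*p + P*p) + p = 2*P*p + p = p + 2*P*p)
49034/k(-284, Z(17, z(-3, d(H)))) = 49034/(-135) = 49034*(-1/135) = -49034/135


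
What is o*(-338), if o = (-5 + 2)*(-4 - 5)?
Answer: -9126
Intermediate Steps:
o = 27 (o = -3*(-9) = 27)
o*(-338) = 27*(-338) = -9126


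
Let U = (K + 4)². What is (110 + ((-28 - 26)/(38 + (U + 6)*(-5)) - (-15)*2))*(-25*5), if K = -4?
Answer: -66625/4 ≈ -16656.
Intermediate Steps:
U = 0 (U = (-4 + 4)² = 0² = 0)
(110 + ((-28 - 26)/(38 + (U + 6)*(-5)) - (-15)*2))*(-25*5) = (110 + ((-28 - 26)/(38 + (0 + 6)*(-5)) - (-15)*2))*(-25*5) = (110 + (-54/(38 + 6*(-5)) - 1*(-30)))*(-125) = (110 + (-54/(38 - 30) + 30))*(-125) = (110 + (-54/8 + 30))*(-125) = (110 + (-54*⅛ + 30))*(-125) = (110 + (-27/4 + 30))*(-125) = (110 + 93/4)*(-125) = (533/4)*(-125) = -66625/4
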